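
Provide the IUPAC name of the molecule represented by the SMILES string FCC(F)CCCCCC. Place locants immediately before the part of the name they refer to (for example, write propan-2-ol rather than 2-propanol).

1,2-difluorooctane

The longest continuous carbon chain has 8 atoms, so the parent hydride is octane.
Number the chain so that the substituent locant set {1,2} is lower than {7,8} at the first point of difference.
This places fluoro groups at C-1 and C-2.
The name is 1,2-difluorooctane.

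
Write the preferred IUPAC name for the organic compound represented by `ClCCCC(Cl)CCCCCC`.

1,4-dichlorodecane

The longest carbon chain is 10 atoms: the parent is decane.
Choose the numbering such that the substituent locant set {1,4} is lower than {7,10} at the first point of difference.
With this numbering: chloro groups at C-1 and C-4.
Assembling the pieces gives 1,4-dichlorodecane.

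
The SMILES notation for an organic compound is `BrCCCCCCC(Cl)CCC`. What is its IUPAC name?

The longest carbon chain is 10 atoms: the parent is decane.
The numbering direction is chosen so that the substituent locant set {1,7} is lower than {4,10} at the first point of difference.
This places a bromo group at C-1; a chloro group at C-7.
The substituents are ordered alphabetically, ignoring any di-/tri- multipliers.
Assembling the pieces gives 1-bromo-7-chlorodecane.

1-bromo-7-chlorodecane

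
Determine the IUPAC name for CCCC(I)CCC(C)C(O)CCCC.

Counting along the main chain through the –OH group gives 12 carbons: the parent is dodecane.
The principal characteristic group is an alcohol (–OH), named with the suffix -ol.
Choose the numbering such that numbering from this end puts the hydroxyl group at C-5 rather than C-8.
That gives the hydroxyl at C-5; an iodo group at C-9; a methyl group at C-6.
Substituent prefixes are cited in alphabetical order (multiplying prefixes like di-/tri- are ignored for ordering).
Putting it together: 9-iodo-6-methyldodecan-5-ol.

9-iodo-6-methyldodecan-5-ol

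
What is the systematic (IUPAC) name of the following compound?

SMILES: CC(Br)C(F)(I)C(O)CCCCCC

Counting along the main chain through the –OH group gives 10 carbons: the parent is decane.
The highest-priority functional group is an alcohol (–OH), so the name ends in -ol.
Number the chain so that numbering from this end puts the hydroxyl group at C-4 rather than C-7.
This places the hydroxyl at C-4; a bromo group at C-2; a fluoro group at C-3; an iodo group at C-3.
The substituents are ordered alphabetically, ignoring any di-/tri- multipliers.
The name is 2-bromo-3-fluoro-3-iododecan-4-ol.

2-bromo-3-fluoro-3-iododecan-4-ol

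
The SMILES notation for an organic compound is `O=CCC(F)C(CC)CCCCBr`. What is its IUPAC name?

8-bromo-4-ethyl-3-fluorooctanal

The longest chain bearing the –CHO group is 8 carbons long (octane).
The highest-priority functional group is an aldehyde (terminal –CHO), so the name ends in -al.
Number the chain so that the aldehyde carbon is C-1 by definition.
With this numbering: a bromo group at C-8; an ethyl group at C-4; a fluoro group at C-3.
Substituent prefixes are cited in alphabetical order (multiplying prefixes like di-/tri- are ignored for ordering).
The name is 8-bromo-4-ethyl-3-fluorooctanal.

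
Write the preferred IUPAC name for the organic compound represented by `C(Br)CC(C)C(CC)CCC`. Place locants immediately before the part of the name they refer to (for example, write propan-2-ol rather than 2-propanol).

1-bromo-4-ethyl-3-methylheptane

The longest carbon chain is 7 atoms: the parent is heptane.
Choose the numbering such that the substituent locant set {1,3,4} is lower than {4,5,7} at the first point of difference.
This places a bromo group at C-1; an ethyl group at C-4; a methyl group at C-3.
The substituents are ordered alphabetically, ignoring any di-/tri- multipliers.
Assembling the pieces gives 1-bromo-4-ethyl-3-methylheptane.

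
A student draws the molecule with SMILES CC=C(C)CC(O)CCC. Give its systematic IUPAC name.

The longest chain bearing the –OH group and the multiple bond is 8 carbons long (octane).
The highest-priority functional group is an alcohol (–OH), so the name ends in -ol.
The chain contains a C=C double bond, so the unsaturation ending is -ene.
The numbering direction is chosen so that numbering from this end puts the hydroxyl group at C-4 rather than C-5.
That gives the hydroxyl at C-4; the double bond between C-6 and C-7; a methyl group at C-6.
The name is 6-methyloct-6-en-4-ol.

6-methyloct-6-en-4-ol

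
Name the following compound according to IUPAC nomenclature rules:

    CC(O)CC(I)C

The longest chain bearing the –OH group is 5 carbons long (pentane).
The principal characteristic group is an alcohol (–OH), named with the suffix -ol.
Choose the numbering such that numbering from this end puts the hydroxyl group at C-2 rather than C-4.
That gives the hydroxyl at C-2; an iodo group at C-4.
The name is 4-iodopentan-2-ol.

4-iodopentan-2-ol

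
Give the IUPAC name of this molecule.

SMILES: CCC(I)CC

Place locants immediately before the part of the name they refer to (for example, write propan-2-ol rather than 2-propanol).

3-iodopentane

The parent chain contains 5 carbons (pentane).
The molecule is symmetric, so either numbering direction gives the same locants.
With this numbering: an iodo group at C-3.
Putting it together: 3-iodopentane.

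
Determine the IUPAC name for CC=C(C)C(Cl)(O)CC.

3-chloro-4-methylhex-4-en-3-ol

Counting along the main chain through the –OH group and the multiple bond gives 6 carbons: the parent is hexane.
An alcohol (–OH) is the principal characteristic group, giving the suffix -ol.
There is one C=C double bond, indicated by the ending -ene.
Number the chain so that numbering from this end puts the hydroxyl group at C-3 rather than C-4.
That gives the hydroxyl at C-3; the double bond between C-4 and C-5; a chloro group at C-3; a methyl group at C-4.
Substituent prefixes are cited in alphabetical order (multiplying prefixes like di-/tri- are ignored for ordering).
Putting it together: 3-chloro-4-methylhex-4-en-3-ol.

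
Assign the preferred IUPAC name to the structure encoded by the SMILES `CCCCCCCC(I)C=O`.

2-iodononanal

Counting along the main chain through the –CHO group gives 9 carbons: the parent is nonane.
An aldehyde (terminal –CHO) is the principal characteristic group, giving the suffix -al.
The numbering direction is chosen so that the aldehyde carbon is C-1 by definition.
That gives an iodo group at C-2.
Assembling the pieces gives 2-iodononanal.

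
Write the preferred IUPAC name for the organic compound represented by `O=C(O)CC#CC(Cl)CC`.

5-chlorohept-3-ynoic acid

The longest chain bearing the –COOH group and the multiple bond is 7 carbons long (heptane).
The highest-priority functional group is a carboxylic acid (terminal –COOH), so the name ends in -oic acid.
A C≡C triple bond in the chain gives the infix -yne-.
Choose the numbering such that the carboxylic acid carbon is C-1 by definition.
That gives the triple bond between C-3 and C-4; a chloro group at C-5.
Assembling the pieces gives 5-chlorohept-3-ynoic acid.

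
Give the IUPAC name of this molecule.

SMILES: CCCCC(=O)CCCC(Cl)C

9-chlorodecan-5-one

The longest chain bearing the carbonyl is 10 carbons long (decane).
The principal characteristic group is a ketone (C=O on an internal carbon), named with the suffix -one.
Number the chain so that numbering from this end puts the carbonyl group at C-5 rather than C-6.
That gives the carbonyl at C-5; a chloro group at C-9.
Putting it together: 9-chlorodecan-5-one.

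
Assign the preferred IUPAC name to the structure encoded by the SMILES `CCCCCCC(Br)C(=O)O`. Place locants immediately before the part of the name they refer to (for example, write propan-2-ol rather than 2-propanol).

2-bromooctanoic acid

Counting along the main chain through the –COOH group gives 8 carbons: the parent is octane.
The principal characteristic group is a carboxylic acid (terminal –COOH), named with the suffix -oic acid.
Number the chain so that the carboxylic acid carbon is C-1 by definition.
This places a bromo group at C-2.
Putting it together: 2-bromooctanoic acid.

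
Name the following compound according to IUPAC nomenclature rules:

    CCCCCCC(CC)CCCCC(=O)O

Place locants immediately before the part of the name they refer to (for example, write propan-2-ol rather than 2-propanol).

6-ethyldodecanoic acid

The longest carbon chain that includes the –COOH group has 12 carbons, so the parent hydride is dodecane.
A carboxylic acid (terminal –COOH) is the principal characteristic group, giving the suffix -oic acid.
The numbering direction is chosen so that the carboxylic acid carbon is C-1 by definition.
With this numbering: an ethyl group at C-6.
The name is 6-ethyldodecanoic acid.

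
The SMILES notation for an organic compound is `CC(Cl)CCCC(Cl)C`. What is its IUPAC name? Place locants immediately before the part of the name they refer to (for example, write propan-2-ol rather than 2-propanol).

The parent chain contains 7 carbons (heptane).
Both numbering directions give the same locant set; either may be used.
With this numbering: chloro groups at C-2 and C-6.
Assembling the pieces gives 2,6-dichloroheptane.

2,6-dichloroheptane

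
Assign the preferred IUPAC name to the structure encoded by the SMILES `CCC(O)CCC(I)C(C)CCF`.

The longest carbon chain that includes the –OH group has 9 carbons, so the parent hydride is nonane.
The highest-priority functional group is an alcohol (–OH), so the name ends in -ol.
The numbering direction is chosen so that numbering from this end puts the hydroxyl group at C-3 rather than C-7.
This places the hydroxyl at C-3; a fluoro group at C-9; an iodo group at C-6; a methyl group at C-7.
Prefixes are listed alphabetically: fluoro, iodo, methyl.
Assembling the pieces gives 9-fluoro-6-iodo-7-methylnonan-3-ol.

9-fluoro-6-iodo-7-methylnonan-3-ol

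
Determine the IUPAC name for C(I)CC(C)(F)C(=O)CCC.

Counting along the main chain through the carbonyl gives 7 carbons: the parent is heptane.
The principal characteristic group is a ketone (C=O on an internal carbon), named with the suffix -one.
Choose the numbering such that the substituent locant set {1,3,3} is lower than {5,5,7} at the first point of difference.
With this numbering: the carbonyl at C-4; a fluoro group at C-3; an iodo group at C-1; a methyl group at C-3.
The substituents are ordered alphabetically, ignoring any di-/tri- multipliers.
Putting it together: 3-fluoro-1-iodo-3-methylheptan-4-one.

3-fluoro-1-iodo-3-methylheptan-4-one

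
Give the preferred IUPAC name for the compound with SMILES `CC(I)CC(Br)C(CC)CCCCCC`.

The longest carbon chain is 11 atoms: the parent is undecane.
The numbering direction is chosen so that the substituent locant set {2,4,5} is lower than {7,8,10} at the first point of difference.
This places a bromo group at C-4; an ethyl group at C-5; an iodo group at C-2.
Prefixes are listed alphabetically: bromo, ethyl, iodo.
The name is 4-bromo-5-ethyl-2-iodoundecane.

4-bromo-5-ethyl-2-iodoundecane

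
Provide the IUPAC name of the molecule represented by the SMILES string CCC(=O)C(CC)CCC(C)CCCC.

The longest chain bearing the carbonyl is 11 carbons long (undecane).
The principal characteristic group is a ketone (C=O on an internal carbon), named with the suffix -one.
Choose the numbering such that numbering from this end puts the carbonyl group at C-3 rather than C-9.
This places the carbonyl at C-3; an ethyl group at C-4; a methyl group at C-7.
The substituents are ordered alphabetically, ignoring any di-/tri- multipliers.
Putting it together: 4-ethyl-7-methylundecan-3-one.

4-ethyl-7-methylundecan-3-one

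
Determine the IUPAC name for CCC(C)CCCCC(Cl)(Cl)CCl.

The longest carbon chain is 9 atoms: the parent is nonane.
Number the chain so that the substituent locant set {1,2,2,7} is lower than {3,8,8,9} at the first point of difference.
That gives chloro groups at C-1 and C-2 (×2); a methyl group at C-7.
The substituents are ordered alphabetically, ignoring any di-/tri- multipliers.
Assembling the pieces gives 1,2,2-trichloro-7-methylnonane.

1,2,2-trichloro-7-methylnonane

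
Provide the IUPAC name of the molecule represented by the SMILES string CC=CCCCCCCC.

The longest carbon chain that includes the multiple bond has 10 carbons, so the parent hydride is decane.
A C=C double bond in the chain gives the infix -ene-.
Number the chain so that numbering from this end puts the double bond at C-2 rather than C-8.
That gives the double bond between C-2 and C-3.
Assembling the pieces gives dec-2-ene.

dec-2-ene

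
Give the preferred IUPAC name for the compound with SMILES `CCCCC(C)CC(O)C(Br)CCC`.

The longest carbon chain that includes the –OH group has 11 carbons, so the parent hydride is undecane.
The highest-priority functional group is an alcohol (–OH), so the name ends in -ol.
The numbering direction is chosen so that numbering from this end puts the hydroxyl group at C-5 rather than C-7.
This places the hydroxyl at C-5; a bromo group at C-4; a methyl group at C-7.
The substituents are ordered alphabetically, ignoring any di-/tri- multipliers.
Putting it together: 4-bromo-7-methylundecan-5-ol.

4-bromo-7-methylundecan-5-ol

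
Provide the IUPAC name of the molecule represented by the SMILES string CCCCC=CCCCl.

1-chlorooct-3-ene

Counting along the main chain through the multiple bond gives 8 carbons: the parent is octane.
The chain contains a C=C double bond, so the unsaturation ending is -ene.
The numbering direction is chosen so that numbering from this end puts the double bond at C-3 rather than C-5.
That gives the double bond between C-3 and C-4; a chloro group at C-1.
The name is 1-chlorooct-3-ene.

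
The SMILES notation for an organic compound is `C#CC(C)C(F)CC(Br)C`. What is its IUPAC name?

The longest carbon chain that includes the multiple bond has 7 carbons, so the parent hydride is heptane.
There is one C≡C triple bond, indicated by the ending -yne.
Choose the numbering such that numbering from this end puts the triple bond at C-1 rather than C-6.
That gives the triple bond between C-1 and C-2; a bromo group at C-6; a fluoro group at C-4; a methyl group at C-3.
Substituent prefixes are cited in alphabetical order (multiplying prefixes like di-/tri- are ignored for ordering).
Putting it together: 6-bromo-4-fluoro-3-methylhept-1-yne.

6-bromo-4-fluoro-3-methylhept-1-yne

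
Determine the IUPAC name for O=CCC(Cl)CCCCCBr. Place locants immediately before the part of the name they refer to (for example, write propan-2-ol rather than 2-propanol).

8-bromo-3-chlorooctanal

Counting along the main chain through the –CHO group gives 8 carbons: the parent is octane.
The principal characteristic group is an aldehyde (terminal –CHO), named with the suffix -al.
Number the chain so that the aldehyde carbon is C-1 by definition.
That gives a bromo group at C-8; a chloro group at C-3.
The substituents are ordered alphabetically, ignoring any di-/tri- multipliers.
Assembling the pieces gives 8-bromo-3-chlorooctanal.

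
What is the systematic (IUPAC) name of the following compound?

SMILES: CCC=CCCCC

The longest chain bearing the multiple bond is 8 carbons long (octane).
The chain contains a C=C double bond, so the unsaturation ending is -ene.
The numbering direction is chosen so that numbering from this end puts the double bond at C-3 rather than C-5.
This places the double bond between C-3 and C-4.
Assembling the pieces gives oct-3-ene.

oct-3-ene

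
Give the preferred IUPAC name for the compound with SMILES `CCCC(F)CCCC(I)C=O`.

6-fluoro-2-iodononanal

Counting along the main chain through the –CHO group gives 9 carbons: the parent is nonane.
The highest-priority functional group is an aldehyde (terminal –CHO), so the name ends in -al.
Choose the numbering such that the aldehyde carbon is C-1 by definition.
This places a fluoro group at C-6; an iodo group at C-2.
The substituents are ordered alphabetically, ignoring any di-/tri- multipliers.
Putting it together: 6-fluoro-2-iodononanal.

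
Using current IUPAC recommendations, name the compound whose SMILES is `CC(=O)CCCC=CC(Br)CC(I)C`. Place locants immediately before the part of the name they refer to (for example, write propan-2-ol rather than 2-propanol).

8-bromo-10-iodoundec-6-en-2-one

The longest chain bearing the carbonyl and the multiple bond is 11 carbons long (undecane).
A ketone (C=O on an internal carbon) is the principal characteristic group, giving the suffix -one.
There is one C=C double bond, indicated by the ending -ene.
The numbering direction is chosen so that numbering from this end puts the carbonyl group at C-2 rather than C-10.
With this numbering: the carbonyl at C-2; the double bond between C-6 and C-7; a bromo group at C-8; an iodo group at C-10.
The substituents are ordered alphabetically, ignoring any di-/tri- multipliers.
The name is 8-bromo-10-iodoundec-6-en-2-one.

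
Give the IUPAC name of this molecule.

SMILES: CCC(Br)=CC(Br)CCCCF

3,5-dibromo-9-fluoronon-3-ene

The longest carbon chain that includes the multiple bond has 9 carbons, so the parent hydride is nonane.
There is one C=C double bond, indicated by the ending -ene.
Choose the numbering such that numbering from this end puts the double bond at C-3 rather than C-6.
This places the double bond between C-3 and C-4; bromo groups at C-3 and C-5; a fluoro group at C-9.
The substituents are ordered alphabetically, ignoring any di-/tri- multipliers.
The name is 3,5-dibromo-9-fluoronon-3-ene.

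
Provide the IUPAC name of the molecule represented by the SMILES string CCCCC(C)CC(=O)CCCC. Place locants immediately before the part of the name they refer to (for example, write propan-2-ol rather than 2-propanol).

7-methylundecan-5-one

The longest chain bearing the carbonyl is 11 carbons long (undecane).
A ketone (C=O on an internal carbon) is the principal characteristic group, giving the suffix -one.
The numbering direction is chosen so that numbering from this end puts the carbonyl group at C-5 rather than C-7.
That gives the carbonyl at C-5; a methyl group at C-7.
The name is 7-methylundecan-5-one.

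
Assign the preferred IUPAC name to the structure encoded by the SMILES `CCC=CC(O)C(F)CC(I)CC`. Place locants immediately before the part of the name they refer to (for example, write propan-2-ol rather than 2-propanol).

6-fluoro-8-iododec-3-en-5-ol

The longest chain bearing the –OH group and the multiple bond is 10 carbons long (decane).
The principal characteristic group is an alcohol (–OH), named with the suffix -ol.
There is one C=C double bond, indicated by the ending -ene.
Number the chain so that numbering from this end puts the hydroxyl group at C-5 rather than C-6.
With this numbering: the hydroxyl at C-5; the double bond between C-3 and C-4; a fluoro group at C-6; an iodo group at C-8.
The substituents are ordered alphabetically, ignoring any di-/tri- multipliers.
Putting it together: 6-fluoro-8-iododec-3-en-5-ol.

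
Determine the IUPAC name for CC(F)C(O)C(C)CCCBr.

7-bromo-2-fluoro-4-methylheptan-3-ol

The longest carbon chain that includes the –OH group has 7 carbons, so the parent hydride is heptane.
The highest-priority functional group is an alcohol (–OH), so the name ends in -ol.
The numbering direction is chosen so that numbering from this end puts the hydroxyl group at C-3 rather than C-5.
With this numbering: the hydroxyl at C-3; a bromo group at C-7; a fluoro group at C-2; a methyl group at C-4.
Substituent prefixes are cited in alphabetical order (multiplying prefixes like di-/tri- are ignored for ordering).
The name is 7-bromo-2-fluoro-4-methylheptan-3-ol.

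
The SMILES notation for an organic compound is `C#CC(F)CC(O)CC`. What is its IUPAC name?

5-fluorohept-6-yn-3-ol

Counting along the main chain through the –OH group and the multiple bond gives 7 carbons: the parent is heptane.
An alcohol (–OH) is the principal characteristic group, giving the suffix -ol.
A C≡C triple bond in the chain gives the infix -yne-.
Choose the numbering such that numbering from this end puts the hydroxyl group at C-3 rather than C-5.
That gives the hydroxyl at C-3; the triple bond between C-6 and C-7; a fluoro group at C-5.
Assembling the pieces gives 5-fluorohept-6-yn-3-ol.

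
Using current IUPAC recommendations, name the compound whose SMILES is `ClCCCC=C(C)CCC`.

1-chloro-5-methyloct-4-ene

Counting along the main chain through the multiple bond gives 8 carbons: the parent is octane.
There is one C=C double bond, indicated by the ending -ene.
Choose the numbering such that the substituent locant set {1,5} is lower than {4,8} at the first point of difference.
That gives the double bond between C-4 and C-5; a chloro group at C-1; a methyl group at C-5.
Substituent prefixes are cited in alphabetical order (multiplying prefixes like di-/tri- are ignored for ordering).
Putting it together: 1-chloro-5-methyloct-4-ene.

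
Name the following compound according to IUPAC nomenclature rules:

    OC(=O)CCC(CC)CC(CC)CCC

The longest carbon chain that includes the –COOH group has 9 carbons, so the parent hydride is nonane.
A carboxylic acid (terminal –COOH) is the principal characteristic group, giving the suffix -oic acid.
Number the chain so that the carboxylic acid carbon is C-1 by definition.
This places ethyl groups at C-4 and C-6.
Assembling the pieces gives 4,6-diethylnonanoic acid.

4,6-diethylnonanoic acid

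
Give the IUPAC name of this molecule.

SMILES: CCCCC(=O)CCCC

Counting along the main chain through the carbonyl gives 9 carbons: the parent is nonane.
A ketone (C=O on an internal carbon) is the principal characteristic group, giving the suffix -one.
Both numbering directions give the same locant set; either may be used.
With this numbering: the carbonyl at C-5.
Putting it together: nonan-5-one.

nonan-5-one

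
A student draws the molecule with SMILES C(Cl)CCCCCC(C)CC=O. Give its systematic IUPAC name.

9-chloro-3-methylnonanal

The longest carbon chain that includes the –CHO group has 9 carbons, so the parent hydride is nonane.
An aldehyde (terminal –CHO) is the principal characteristic group, giving the suffix -al.
Choose the numbering such that the aldehyde carbon is C-1 by definition.
That gives a chloro group at C-9; a methyl group at C-3.
Substituent prefixes are cited in alphabetical order (multiplying prefixes like di-/tri- are ignored for ordering).
Assembling the pieces gives 9-chloro-3-methylnonanal.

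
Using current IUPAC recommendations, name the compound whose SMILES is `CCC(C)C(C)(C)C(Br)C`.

2-bromo-3,3,4-trimethylhexane

The longest continuous carbon chain has 6 atoms, so the parent hydride is hexane.
The numbering direction is chosen so that the substituent locant set {2,3,3,4} is lower than {3,4,4,5} at the first point of difference.
That gives a bromo group at C-2; methyl groups at C-3 (×2) and C-4.
Substituent prefixes are cited in alphabetical order (multiplying prefixes like di-/tri- are ignored for ordering).
The name is 2-bromo-3,3,4-trimethylhexane.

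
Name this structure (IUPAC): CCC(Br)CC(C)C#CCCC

The longest carbon chain that includes the multiple bond has 10 carbons, so the parent hydride is decane.
There is one C≡C triple bond, indicated by the ending -yne.
The numbering direction is chosen so that numbering from this end puts the triple bond at C-4 rather than C-6.
With this numbering: the triple bond between C-4 and C-5; a bromo group at C-8; a methyl group at C-6.
Prefixes are listed alphabetically: bromo, methyl.
Putting it together: 8-bromo-6-methyldec-4-yne.

8-bromo-6-methyldec-4-yne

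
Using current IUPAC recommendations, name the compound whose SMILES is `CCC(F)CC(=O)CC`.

The longest carbon chain that includes the carbonyl has 7 carbons, so the parent hydride is heptane.
The principal characteristic group is a ketone (C=O on an internal carbon), named with the suffix -one.
Choose the numbering such that numbering from this end puts the carbonyl group at C-3 rather than C-5.
That gives the carbonyl at C-3; a fluoro group at C-5.
Assembling the pieces gives 5-fluoroheptan-3-one.

5-fluoroheptan-3-one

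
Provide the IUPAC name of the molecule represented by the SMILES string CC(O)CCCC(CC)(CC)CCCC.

6,6-diethyldecan-2-ol

Counting along the main chain through the –OH group gives 10 carbons: the parent is decane.
The principal characteristic group is an alcohol (–OH), named with the suffix -ol.
The numbering direction is chosen so that numbering from this end puts the hydroxyl group at C-2 rather than C-9.
That gives the hydroxyl at C-2; two ethyl groups at C-6.
Assembling the pieces gives 6,6-diethyldecan-2-ol.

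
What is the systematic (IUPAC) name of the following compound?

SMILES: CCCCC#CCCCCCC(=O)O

The longest carbon chain that includes the –COOH group and the multiple bond has 12 carbons, so the parent hydride is dodecane.
The principal characteristic group is a carboxylic acid (terminal –COOH), named with the suffix -oic acid.
There is one C≡C triple bond, indicated by the ending -yne.
The numbering direction is chosen so that the carboxylic acid carbon is C-1 by definition.
With this numbering: the triple bond between C-7 and C-8.
The name is dodec-7-ynoic acid.

dodec-7-ynoic acid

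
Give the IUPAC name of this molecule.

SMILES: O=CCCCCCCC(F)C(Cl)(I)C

9-chloro-8-fluoro-9-iododecanal

The longest carbon chain that includes the –CHO group has 10 carbons, so the parent hydride is decane.
The highest-priority functional group is an aldehyde (terminal –CHO), so the name ends in -al.
The numbering direction is chosen so that the aldehyde carbon is C-1 by definition.
This places a chloro group at C-9; a fluoro group at C-8; an iodo group at C-9.
Prefixes are listed alphabetically: chloro, fluoro, iodo.
The name is 9-chloro-8-fluoro-9-iododecanal.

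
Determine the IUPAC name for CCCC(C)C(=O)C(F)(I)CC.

The longest chain bearing the carbonyl is 8 carbons long (octane).
The principal characteristic group is a ketone (C=O on an internal carbon), named with the suffix -one.
Choose the numbering such that numbering from this end puts the carbonyl group at C-4 rather than C-5.
This places the carbonyl at C-4; a fluoro group at C-3; an iodo group at C-3; a methyl group at C-5.
The substituents are ordered alphabetically, ignoring any di-/tri- multipliers.
Assembling the pieces gives 3-fluoro-3-iodo-5-methyloctan-4-one.

3-fluoro-3-iodo-5-methyloctan-4-one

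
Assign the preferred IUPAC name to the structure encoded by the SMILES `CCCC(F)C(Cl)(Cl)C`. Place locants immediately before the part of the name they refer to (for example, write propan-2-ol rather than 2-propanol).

2,2-dichloro-3-fluorohexane

The longest carbon chain is 6 atoms: the parent is hexane.
Choose the numbering such that the substituent locant set {2,2,3} is lower than {4,5,5} at the first point of difference.
With this numbering: two chloro groups at C-2; a fluoro group at C-3.
Substituent prefixes are cited in alphabetical order (multiplying prefixes like di-/tri- are ignored for ordering).
The name is 2,2-dichloro-3-fluorohexane.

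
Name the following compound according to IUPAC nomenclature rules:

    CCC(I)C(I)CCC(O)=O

The longest chain bearing the –COOH group is 7 carbons long (heptane).
A carboxylic acid (terminal –COOH) is the principal characteristic group, giving the suffix -oic acid.
Choose the numbering such that the carboxylic acid carbon is C-1 by definition.
This places iodo groups at C-4 and C-5.
Assembling the pieces gives 4,5-diiodoheptanoic acid.

4,5-diiodoheptanoic acid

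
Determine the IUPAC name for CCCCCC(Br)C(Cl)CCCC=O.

6-bromo-5-chloroundecanal

The longest carbon chain that includes the –CHO group has 11 carbons, so the parent hydride is undecane.
An aldehyde (terminal –CHO) is the principal characteristic group, giving the suffix -al.
Choose the numbering such that the aldehyde carbon is C-1 by definition.
This places a bromo group at C-6; a chloro group at C-5.
The substituents are ordered alphabetically, ignoring any di-/tri- multipliers.
Assembling the pieces gives 6-bromo-5-chloroundecanal.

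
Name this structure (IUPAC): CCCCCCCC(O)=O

octanoic acid

Counting along the main chain through the –COOH group gives 8 carbons: the parent is octane.
A carboxylic acid (terminal –COOH) is the principal characteristic group, giving the suffix -oic acid.
The numbering direction is chosen so that the carboxylic acid carbon is C-1 by definition.
Assembling the pieces gives octanoic acid.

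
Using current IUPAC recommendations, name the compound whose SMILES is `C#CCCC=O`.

The longest carbon chain that includes the –CHO group and the multiple bond has 5 carbons, so the parent hydride is pentane.
An aldehyde (terminal –CHO) is the principal characteristic group, giving the suffix -al.
There is one C≡C triple bond, indicated by the ending -yne.
Choose the numbering such that the aldehyde carbon is C-1 by definition.
This places the triple bond between C-4 and C-5.
Assembling the pieces gives pent-4-ynal.

pent-4-ynal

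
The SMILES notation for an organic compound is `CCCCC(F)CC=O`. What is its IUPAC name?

3-fluoroheptanal

Counting along the main chain through the –CHO group gives 7 carbons: the parent is heptane.
The principal characteristic group is an aldehyde (terminal –CHO), named with the suffix -al.
Number the chain so that the aldehyde carbon is C-1 by definition.
That gives a fluoro group at C-3.
Assembling the pieces gives 3-fluoroheptanal.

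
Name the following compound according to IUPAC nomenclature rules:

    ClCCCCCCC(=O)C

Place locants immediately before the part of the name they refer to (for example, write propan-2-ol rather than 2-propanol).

8-chlorooctan-2-one

Counting along the main chain through the carbonyl gives 8 carbons: the parent is octane.
A ketone (C=O on an internal carbon) is the principal characteristic group, giving the suffix -one.
Choose the numbering such that numbering from this end puts the carbonyl group at C-2 rather than C-7.
That gives the carbonyl at C-2; a chloro group at C-8.
The name is 8-chlorooctan-2-one.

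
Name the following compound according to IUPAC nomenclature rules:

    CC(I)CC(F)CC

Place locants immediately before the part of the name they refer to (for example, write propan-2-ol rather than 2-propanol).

4-fluoro-2-iodohexane

The parent chain contains 6 carbons (hexane).
Number the chain so that the substituent locant set {2,4} is lower than {3,5} at the first point of difference.
With this numbering: a fluoro group at C-4; an iodo group at C-2.
Prefixes are listed alphabetically: fluoro, iodo.
The name is 4-fluoro-2-iodohexane.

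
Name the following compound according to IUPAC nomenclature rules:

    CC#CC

but-2-yne

The longest chain bearing the multiple bond is 4 carbons long (butane).
A C≡C triple bond in the chain gives the infix -yne-.
Numbering from either end gives identical locants here.
This places the triple bond between C-2 and C-3.
The name is but-2-yne.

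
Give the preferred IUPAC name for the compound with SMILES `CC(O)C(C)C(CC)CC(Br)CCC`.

Counting along the main chain through the –OH group gives 9 carbons: the parent is nonane.
The principal characteristic group is an alcohol (–OH), named with the suffix -ol.
The numbering direction is chosen so that numbering from this end puts the hydroxyl group at C-2 rather than C-8.
With this numbering: the hydroxyl at C-2; a bromo group at C-6; an ethyl group at C-4; a methyl group at C-3.
Prefixes are listed alphabetically: bromo, ethyl, methyl.
Assembling the pieces gives 6-bromo-4-ethyl-3-methylnonan-2-ol.

6-bromo-4-ethyl-3-methylnonan-2-ol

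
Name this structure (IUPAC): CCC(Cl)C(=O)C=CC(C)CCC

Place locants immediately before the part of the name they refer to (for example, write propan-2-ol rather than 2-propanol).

3-chloro-7-methyldec-5-en-4-one

The longest chain bearing the carbonyl and the multiple bond is 10 carbons long (decane).
A ketone (C=O on an internal carbon) is the principal characteristic group, giving the suffix -one.
There is one C=C double bond, indicated by the ending -ene.
Choose the numbering such that numbering from this end puts the carbonyl group at C-4 rather than C-7.
With this numbering: the carbonyl at C-4; the double bond between C-5 and C-6; a chloro group at C-3; a methyl group at C-7.
Substituent prefixes are cited in alphabetical order (multiplying prefixes like di-/tri- are ignored for ordering).
Assembling the pieces gives 3-chloro-7-methyldec-5-en-4-one.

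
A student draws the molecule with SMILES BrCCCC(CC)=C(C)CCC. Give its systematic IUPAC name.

1-bromo-4-ethyl-5-methyloct-4-ene

Counting along the main chain through the multiple bond gives 8 carbons: the parent is octane.
A C=C double bond in the chain gives the infix -ene-.
Number the chain so that the substituent locant set {1,4,5} is lower than {4,5,8} at the first point of difference.
That gives the double bond between C-4 and C-5; a bromo group at C-1; an ethyl group at C-4; a methyl group at C-5.
Prefixes are listed alphabetically: bromo, ethyl, methyl.
The name is 1-bromo-4-ethyl-5-methyloct-4-ene.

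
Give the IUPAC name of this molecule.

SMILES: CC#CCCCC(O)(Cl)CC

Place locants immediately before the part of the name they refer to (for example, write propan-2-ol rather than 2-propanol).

The longest chain bearing the –OH group and the multiple bond is 9 carbons long (nonane).
The highest-priority functional group is an alcohol (–OH), so the name ends in -ol.
A C≡C triple bond in the chain gives the infix -yne-.
Number the chain so that numbering from this end puts the hydroxyl group at C-3 rather than C-7.
This places the hydroxyl at C-3; the triple bond between C-7 and C-8; a chloro group at C-3.
The name is 3-chloronon-7-yn-3-ol.

3-chloronon-7-yn-3-ol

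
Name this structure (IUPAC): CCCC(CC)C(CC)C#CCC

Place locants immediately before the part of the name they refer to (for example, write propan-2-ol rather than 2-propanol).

5,6-diethylnon-3-yne

The longest carbon chain that includes the multiple bond has 9 carbons, so the parent hydride is nonane.
The chain contains a C≡C triple bond, so the unsaturation ending is -yne.
The numbering direction is chosen so that numbering from this end puts the triple bond at C-3 rather than C-6.
That gives the triple bond between C-3 and C-4; ethyl groups at C-5 and C-6.
Assembling the pieces gives 5,6-diethylnon-3-yne.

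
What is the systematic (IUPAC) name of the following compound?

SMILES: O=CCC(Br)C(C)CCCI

Counting along the main chain through the –CHO group gives 7 carbons: the parent is heptane.
An aldehyde (terminal –CHO) is the principal characteristic group, giving the suffix -al.
Number the chain so that the aldehyde carbon is C-1 by definition.
That gives a bromo group at C-3; an iodo group at C-7; a methyl group at C-4.
The substituents are ordered alphabetically, ignoring any di-/tri- multipliers.
Assembling the pieces gives 3-bromo-7-iodo-4-methylheptanal.

3-bromo-7-iodo-4-methylheptanal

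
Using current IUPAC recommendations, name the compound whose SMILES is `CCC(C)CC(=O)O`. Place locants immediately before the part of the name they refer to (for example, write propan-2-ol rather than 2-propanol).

Counting along the main chain through the –COOH group gives 5 carbons: the parent is pentane.
The principal characteristic group is a carboxylic acid (terminal –COOH), named with the suffix -oic acid.
Choose the numbering such that the carboxylic acid carbon is C-1 by definition.
That gives a methyl group at C-3.
The name is 3-methylpentanoic acid.

3-methylpentanoic acid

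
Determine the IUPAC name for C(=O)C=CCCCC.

hept-2-enal

The longest carbon chain that includes the –CHO group and the multiple bond has 7 carbons, so the parent hydride is heptane.
The principal characteristic group is an aldehyde (terminal –CHO), named with the suffix -al.
The chain contains a C=C double bond, so the unsaturation ending is -ene.
The numbering direction is chosen so that the aldehyde carbon is C-1 by definition.
That gives the double bond between C-2 and C-3.
Assembling the pieces gives hept-2-enal.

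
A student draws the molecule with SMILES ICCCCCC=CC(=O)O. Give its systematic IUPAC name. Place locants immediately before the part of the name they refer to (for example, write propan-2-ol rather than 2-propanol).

8-iodooct-2-enoic acid

Counting along the main chain through the –COOH group and the multiple bond gives 8 carbons: the parent is octane.
The principal characteristic group is a carboxylic acid (terminal –COOH), named with the suffix -oic acid.
A C=C double bond in the chain gives the infix -ene-.
The numbering direction is chosen so that the carboxylic acid carbon is C-1 by definition.
With this numbering: the double bond between C-2 and C-3; an iodo group at C-8.
The name is 8-iodooct-2-enoic acid.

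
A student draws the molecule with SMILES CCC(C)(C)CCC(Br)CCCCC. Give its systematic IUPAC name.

6-bromo-3,3-dimethylundecane

The parent chain contains 11 carbons (undecane).
Choose the numbering such that the substituent locant set {3,3,6} is lower than {6,9,9} at the first point of difference.
This places a bromo group at C-6; two methyl groups at C-3.
Substituent prefixes are cited in alphabetical order (multiplying prefixes like di-/tri- are ignored for ordering).
The name is 6-bromo-3,3-dimethylundecane.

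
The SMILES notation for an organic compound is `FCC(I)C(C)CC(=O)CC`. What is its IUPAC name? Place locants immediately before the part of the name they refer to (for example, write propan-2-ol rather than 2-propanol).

7-fluoro-6-iodo-5-methylheptan-3-one

The longest carbon chain that includes the carbonyl has 7 carbons, so the parent hydride is heptane.
The principal characteristic group is a ketone (C=O on an internal carbon), named with the suffix -one.
Choose the numbering such that numbering from this end puts the carbonyl group at C-3 rather than C-5.
This places the carbonyl at C-3; a fluoro group at C-7; an iodo group at C-6; a methyl group at C-5.
The substituents are ordered alphabetically, ignoring any di-/tri- multipliers.
The name is 7-fluoro-6-iodo-5-methylheptan-3-one.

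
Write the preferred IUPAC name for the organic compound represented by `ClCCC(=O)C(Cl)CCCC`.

1,4-dichlorooctan-3-one

The longest carbon chain that includes the carbonyl has 8 carbons, so the parent hydride is octane.
A ketone (C=O on an internal carbon) is the principal characteristic group, giving the suffix -one.
Number the chain so that numbering from this end puts the carbonyl group at C-3 rather than C-6.
With this numbering: the carbonyl at C-3; chloro groups at C-1 and C-4.
Putting it together: 1,4-dichlorooctan-3-one.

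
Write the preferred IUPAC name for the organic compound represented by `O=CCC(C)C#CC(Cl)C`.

The longest chain bearing the –CHO group and the multiple bond is 7 carbons long (heptane).
An aldehyde (terminal –CHO) is the principal characteristic group, giving the suffix -al.
There is one C≡C triple bond, indicated by the ending -yne.
The numbering direction is chosen so that the aldehyde carbon is C-1 by definition.
With this numbering: the triple bond between C-4 and C-5; a chloro group at C-6; a methyl group at C-3.
The substituents are ordered alphabetically, ignoring any di-/tri- multipliers.
The name is 6-chloro-3-methylhept-4-ynal.

6-chloro-3-methylhept-4-ynal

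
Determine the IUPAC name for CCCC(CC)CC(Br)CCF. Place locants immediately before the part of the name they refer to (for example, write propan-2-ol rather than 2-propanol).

The longest carbon chain is 8 atoms: the parent is octane.
The numbering direction is chosen so that the substituent locant set {1,3,5} is lower than {4,6,8} at the first point of difference.
This places a bromo group at C-3; an ethyl group at C-5; a fluoro group at C-1.
The substituents are ordered alphabetically, ignoring any di-/tri- multipliers.
The name is 3-bromo-5-ethyl-1-fluorooctane.

3-bromo-5-ethyl-1-fluorooctane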